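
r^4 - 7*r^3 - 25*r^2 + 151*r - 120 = (r - 8)*(r - 3)*(r - 1)*(r + 5)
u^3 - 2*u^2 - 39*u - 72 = (u - 8)*(u + 3)^2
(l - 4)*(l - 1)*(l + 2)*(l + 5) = l^4 + 2*l^3 - 21*l^2 - 22*l + 40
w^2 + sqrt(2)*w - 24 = (w - 3*sqrt(2))*(w + 4*sqrt(2))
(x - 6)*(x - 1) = x^2 - 7*x + 6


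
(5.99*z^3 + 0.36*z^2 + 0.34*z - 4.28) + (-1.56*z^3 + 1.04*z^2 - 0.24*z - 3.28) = 4.43*z^3 + 1.4*z^2 + 0.1*z - 7.56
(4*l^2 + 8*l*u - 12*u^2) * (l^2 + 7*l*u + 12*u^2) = 4*l^4 + 36*l^3*u + 92*l^2*u^2 + 12*l*u^3 - 144*u^4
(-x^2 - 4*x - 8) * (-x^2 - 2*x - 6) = x^4 + 6*x^3 + 22*x^2 + 40*x + 48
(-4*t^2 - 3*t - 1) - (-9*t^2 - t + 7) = 5*t^2 - 2*t - 8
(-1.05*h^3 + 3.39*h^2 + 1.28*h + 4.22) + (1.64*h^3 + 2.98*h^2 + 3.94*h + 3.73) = 0.59*h^3 + 6.37*h^2 + 5.22*h + 7.95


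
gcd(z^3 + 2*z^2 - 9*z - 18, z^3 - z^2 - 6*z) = z^2 - z - 6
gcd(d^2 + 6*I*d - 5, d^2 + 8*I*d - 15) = d + 5*I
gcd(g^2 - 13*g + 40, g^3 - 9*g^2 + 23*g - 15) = g - 5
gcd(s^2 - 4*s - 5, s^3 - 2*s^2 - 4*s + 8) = 1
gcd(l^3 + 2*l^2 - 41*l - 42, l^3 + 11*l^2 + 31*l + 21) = l^2 + 8*l + 7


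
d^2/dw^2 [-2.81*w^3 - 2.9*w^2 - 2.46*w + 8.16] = -16.86*w - 5.8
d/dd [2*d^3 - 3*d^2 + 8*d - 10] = 6*d^2 - 6*d + 8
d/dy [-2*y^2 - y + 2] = -4*y - 1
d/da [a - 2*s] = 1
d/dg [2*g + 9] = 2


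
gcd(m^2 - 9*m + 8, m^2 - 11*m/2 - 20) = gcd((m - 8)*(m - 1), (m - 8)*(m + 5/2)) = m - 8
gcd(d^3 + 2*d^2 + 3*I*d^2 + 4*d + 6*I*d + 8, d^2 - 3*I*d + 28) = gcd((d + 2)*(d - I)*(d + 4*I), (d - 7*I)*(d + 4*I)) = d + 4*I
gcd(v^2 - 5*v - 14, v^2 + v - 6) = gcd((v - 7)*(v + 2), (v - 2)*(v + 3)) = 1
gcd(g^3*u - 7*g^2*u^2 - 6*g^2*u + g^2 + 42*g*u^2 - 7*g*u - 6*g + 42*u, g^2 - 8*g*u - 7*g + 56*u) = 1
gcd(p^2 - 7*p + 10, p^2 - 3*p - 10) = p - 5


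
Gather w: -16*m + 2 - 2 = -16*m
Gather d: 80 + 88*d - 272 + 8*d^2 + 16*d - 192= 8*d^2 + 104*d - 384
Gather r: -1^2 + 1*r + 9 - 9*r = 8 - 8*r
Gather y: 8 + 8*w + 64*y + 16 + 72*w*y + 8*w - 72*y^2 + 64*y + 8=16*w - 72*y^2 + y*(72*w + 128) + 32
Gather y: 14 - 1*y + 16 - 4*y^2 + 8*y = -4*y^2 + 7*y + 30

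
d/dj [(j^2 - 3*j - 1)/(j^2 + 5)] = 3*(j^2 + 4*j - 5)/(j^4 + 10*j^2 + 25)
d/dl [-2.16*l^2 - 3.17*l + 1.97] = -4.32*l - 3.17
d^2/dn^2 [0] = 0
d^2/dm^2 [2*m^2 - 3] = 4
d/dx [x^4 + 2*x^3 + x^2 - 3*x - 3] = 4*x^3 + 6*x^2 + 2*x - 3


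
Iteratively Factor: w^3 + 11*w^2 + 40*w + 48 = (w + 4)*(w^2 + 7*w + 12) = (w + 3)*(w + 4)*(w + 4)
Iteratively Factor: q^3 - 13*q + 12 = (q + 4)*(q^2 - 4*q + 3) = (q - 3)*(q + 4)*(q - 1)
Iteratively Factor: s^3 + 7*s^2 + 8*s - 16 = (s - 1)*(s^2 + 8*s + 16) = (s - 1)*(s + 4)*(s + 4)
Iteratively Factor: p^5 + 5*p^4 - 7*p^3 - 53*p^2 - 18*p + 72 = (p - 3)*(p^4 + 8*p^3 + 17*p^2 - 2*p - 24) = (p - 3)*(p + 2)*(p^3 + 6*p^2 + 5*p - 12) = (p - 3)*(p + 2)*(p + 4)*(p^2 + 2*p - 3) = (p - 3)*(p + 2)*(p + 3)*(p + 4)*(p - 1)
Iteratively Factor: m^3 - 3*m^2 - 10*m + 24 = (m - 4)*(m^2 + m - 6) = (m - 4)*(m - 2)*(m + 3)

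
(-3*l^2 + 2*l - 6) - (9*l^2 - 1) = -12*l^2 + 2*l - 5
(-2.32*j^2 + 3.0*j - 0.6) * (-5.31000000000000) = 12.3192*j^2 - 15.93*j + 3.186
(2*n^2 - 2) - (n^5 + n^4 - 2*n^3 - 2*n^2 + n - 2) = -n^5 - n^4 + 2*n^3 + 4*n^2 - n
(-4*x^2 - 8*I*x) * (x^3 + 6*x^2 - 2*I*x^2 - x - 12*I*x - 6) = -4*x^5 - 24*x^4 - 12*x^3 - 72*x^2 + 8*I*x^2 + 48*I*x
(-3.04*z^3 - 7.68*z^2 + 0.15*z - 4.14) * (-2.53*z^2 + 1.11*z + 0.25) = 7.6912*z^5 + 16.056*z^4 - 9.6643*z^3 + 8.7207*z^2 - 4.5579*z - 1.035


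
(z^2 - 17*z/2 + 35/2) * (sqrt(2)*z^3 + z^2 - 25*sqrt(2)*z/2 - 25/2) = sqrt(2)*z^5 - 17*sqrt(2)*z^4/2 + z^4 - 17*z^3/2 + 5*sqrt(2)*z^3 + 5*z^2 + 425*sqrt(2)*z^2/4 - 875*sqrt(2)*z/4 + 425*z/4 - 875/4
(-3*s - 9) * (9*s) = -27*s^2 - 81*s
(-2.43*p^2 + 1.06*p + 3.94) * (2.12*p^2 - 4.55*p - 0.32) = -5.1516*p^4 + 13.3037*p^3 + 4.3074*p^2 - 18.2662*p - 1.2608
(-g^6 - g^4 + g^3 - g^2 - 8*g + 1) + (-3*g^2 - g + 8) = -g^6 - g^4 + g^3 - 4*g^2 - 9*g + 9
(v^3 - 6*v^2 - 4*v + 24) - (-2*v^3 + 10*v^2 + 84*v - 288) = 3*v^3 - 16*v^2 - 88*v + 312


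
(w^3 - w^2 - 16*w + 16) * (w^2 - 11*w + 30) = w^5 - 12*w^4 + 25*w^3 + 162*w^2 - 656*w + 480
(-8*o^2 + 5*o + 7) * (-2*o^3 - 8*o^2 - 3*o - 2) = 16*o^5 + 54*o^4 - 30*o^3 - 55*o^2 - 31*o - 14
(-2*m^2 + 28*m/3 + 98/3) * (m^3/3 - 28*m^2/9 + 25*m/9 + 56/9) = -2*m^5/3 + 28*m^4/3 - 640*m^3/27 - 2380*m^2/27 + 4018*m/27 + 5488/27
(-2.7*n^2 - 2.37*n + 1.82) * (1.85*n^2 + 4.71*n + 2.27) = -4.995*n^4 - 17.1015*n^3 - 13.9247*n^2 + 3.1923*n + 4.1314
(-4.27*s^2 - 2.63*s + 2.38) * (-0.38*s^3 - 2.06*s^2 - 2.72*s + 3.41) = 1.6226*s^5 + 9.7956*s^4 + 16.1278*s^3 - 12.3099*s^2 - 15.4419*s + 8.1158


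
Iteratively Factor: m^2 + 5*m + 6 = (m + 3)*(m + 2)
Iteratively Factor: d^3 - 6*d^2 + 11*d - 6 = (d - 3)*(d^2 - 3*d + 2) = (d - 3)*(d - 2)*(d - 1)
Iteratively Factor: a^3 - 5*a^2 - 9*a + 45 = (a + 3)*(a^2 - 8*a + 15) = (a - 5)*(a + 3)*(a - 3)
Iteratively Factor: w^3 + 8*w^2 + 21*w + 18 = (w + 3)*(w^2 + 5*w + 6) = (w + 2)*(w + 3)*(w + 3)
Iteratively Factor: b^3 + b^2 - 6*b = (b - 2)*(b^2 + 3*b) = (b - 2)*(b + 3)*(b)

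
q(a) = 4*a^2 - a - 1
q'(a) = 8*a - 1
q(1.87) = 11.12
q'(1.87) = 13.96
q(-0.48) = 0.40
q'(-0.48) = -4.84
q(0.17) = -1.05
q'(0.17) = 0.36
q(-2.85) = 34.34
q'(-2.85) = -23.80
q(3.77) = 52.08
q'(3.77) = 29.16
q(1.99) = 12.85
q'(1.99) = 14.92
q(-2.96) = 37.01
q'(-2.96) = -24.68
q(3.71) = 50.35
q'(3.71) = 28.68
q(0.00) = -1.00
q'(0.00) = -1.00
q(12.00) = 563.00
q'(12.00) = 95.00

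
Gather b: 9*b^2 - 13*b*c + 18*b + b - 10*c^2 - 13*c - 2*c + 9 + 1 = 9*b^2 + b*(19 - 13*c) - 10*c^2 - 15*c + 10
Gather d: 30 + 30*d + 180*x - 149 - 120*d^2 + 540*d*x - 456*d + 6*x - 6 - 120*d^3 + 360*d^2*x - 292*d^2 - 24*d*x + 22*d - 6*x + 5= -120*d^3 + d^2*(360*x - 412) + d*(516*x - 404) + 180*x - 120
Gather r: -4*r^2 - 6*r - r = -4*r^2 - 7*r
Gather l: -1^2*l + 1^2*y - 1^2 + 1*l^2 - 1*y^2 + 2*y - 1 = l^2 - l - y^2 + 3*y - 2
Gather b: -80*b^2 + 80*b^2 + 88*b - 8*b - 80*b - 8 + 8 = 0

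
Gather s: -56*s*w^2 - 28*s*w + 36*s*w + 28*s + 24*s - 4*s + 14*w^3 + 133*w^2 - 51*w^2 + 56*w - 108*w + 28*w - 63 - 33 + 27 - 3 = s*(-56*w^2 + 8*w + 48) + 14*w^3 + 82*w^2 - 24*w - 72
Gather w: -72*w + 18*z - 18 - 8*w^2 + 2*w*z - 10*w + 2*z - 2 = -8*w^2 + w*(2*z - 82) + 20*z - 20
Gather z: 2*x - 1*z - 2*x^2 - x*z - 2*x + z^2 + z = -2*x^2 - x*z + z^2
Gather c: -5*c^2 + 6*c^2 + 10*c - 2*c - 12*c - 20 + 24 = c^2 - 4*c + 4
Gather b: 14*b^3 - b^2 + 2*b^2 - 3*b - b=14*b^3 + b^2 - 4*b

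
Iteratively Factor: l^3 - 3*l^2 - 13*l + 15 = (l - 5)*(l^2 + 2*l - 3) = (l - 5)*(l + 3)*(l - 1)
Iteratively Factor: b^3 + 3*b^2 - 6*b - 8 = (b + 1)*(b^2 + 2*b - 8) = (b + 1)*(b + 4)*(b - 2)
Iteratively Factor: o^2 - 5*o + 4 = (o - 1)*(o - 4)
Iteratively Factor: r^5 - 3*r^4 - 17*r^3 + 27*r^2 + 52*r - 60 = (r + 3)*(r^4 - 6*r^3 + r^2 + 24*r - 20) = (r - 5)*(r + 3)*(r^3 - r^2 - 4*r + 4) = (r - 5)*(r - 1)*(r + 3)*(r^2 - 4) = (r - 5)*(r - 1)*(r + 2)*(r + 3)*(r - 2)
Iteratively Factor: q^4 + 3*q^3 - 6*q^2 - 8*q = (q + 4)*(q^3 - q^2 - 2*q) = q*(q + 4)*(q^2 - q - 2) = q*(q + 1)*(q + 4)*(q - 2)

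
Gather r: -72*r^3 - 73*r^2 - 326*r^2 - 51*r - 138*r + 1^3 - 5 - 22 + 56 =-72*r^3 - 399*r^2 - 189*r + 30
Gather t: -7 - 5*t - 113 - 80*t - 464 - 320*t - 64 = -405*t - 648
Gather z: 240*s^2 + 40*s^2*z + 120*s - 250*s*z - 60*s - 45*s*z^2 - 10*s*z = 240*s^2 - 45*s*z^2 + 60*s + z*(40*s^2 - 260*s)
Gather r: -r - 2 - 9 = -r - 11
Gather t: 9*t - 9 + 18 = 9*t + 9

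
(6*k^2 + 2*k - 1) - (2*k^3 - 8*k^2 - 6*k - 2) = -2*k^3 + 14*k^2 + 8*k + 1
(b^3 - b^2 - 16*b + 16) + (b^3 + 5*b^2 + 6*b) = 2*b^3 + 4*b^2 - 10*b + 16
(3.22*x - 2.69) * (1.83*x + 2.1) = 5.8926*x^2 + 1.8393*x - 5.649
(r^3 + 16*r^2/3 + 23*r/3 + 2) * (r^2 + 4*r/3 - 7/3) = r^5 + 20*r^4/3 + 112*r^3/9 - 2*r^2/9 - 137*r/9 - 14/3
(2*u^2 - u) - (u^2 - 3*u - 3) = u^2 + 2*u + 3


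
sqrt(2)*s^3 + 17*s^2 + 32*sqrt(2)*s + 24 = (s + 2*sqrt(2))*(s + 6*sqrt(2))*(sqrt(2)*s + 1)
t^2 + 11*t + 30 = (t + 5)*(t + 6)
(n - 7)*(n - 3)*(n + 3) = n^3 - 7*n^2 - 9*n + 63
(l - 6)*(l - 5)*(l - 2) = l^3 - 13*l^2 + 52*l - 60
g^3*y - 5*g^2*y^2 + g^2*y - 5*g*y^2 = g*(g - 5*y)*(g*y + y)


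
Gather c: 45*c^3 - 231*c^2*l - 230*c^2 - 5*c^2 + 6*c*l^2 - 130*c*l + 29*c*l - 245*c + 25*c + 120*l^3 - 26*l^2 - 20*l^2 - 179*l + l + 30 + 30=45*c^3 + c^2*(-231*l - 235) + c*(6*l^2 - 101*l - 220) + 120*l^3 - 46*l^2 - 178*l + 60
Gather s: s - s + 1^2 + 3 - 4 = 0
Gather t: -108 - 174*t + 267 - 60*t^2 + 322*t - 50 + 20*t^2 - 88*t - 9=-40*t^2 + 60*t + 100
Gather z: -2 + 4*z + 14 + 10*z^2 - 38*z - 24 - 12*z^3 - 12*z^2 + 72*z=-12*z^3 - 2*z^2 + 38*z - 12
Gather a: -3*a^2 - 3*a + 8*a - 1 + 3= -3*a^2 + 5*a + 2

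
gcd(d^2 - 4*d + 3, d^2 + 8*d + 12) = 1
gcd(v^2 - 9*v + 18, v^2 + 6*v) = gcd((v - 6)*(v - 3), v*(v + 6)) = 1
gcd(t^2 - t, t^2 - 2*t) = t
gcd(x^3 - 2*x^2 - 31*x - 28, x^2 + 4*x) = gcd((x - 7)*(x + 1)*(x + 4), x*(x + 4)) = x + 4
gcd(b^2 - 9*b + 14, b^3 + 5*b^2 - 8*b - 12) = b - 2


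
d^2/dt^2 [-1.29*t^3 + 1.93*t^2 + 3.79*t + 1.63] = 3.86 - 7.74*t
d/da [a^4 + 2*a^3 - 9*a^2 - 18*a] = 4*a^3 + 6*a^2 - 18*a - 18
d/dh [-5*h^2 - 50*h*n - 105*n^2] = -10*h - 50*n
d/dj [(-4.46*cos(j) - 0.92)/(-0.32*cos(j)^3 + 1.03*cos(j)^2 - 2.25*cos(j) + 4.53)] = (2.8544*cos(j)^3 - 3.7106*cos(j)^2 - 1.8952*cos(j) + 22.2738)*sin(j)/(0.1024*cos(j)^6 - 0.6592*cos(j)^5 + 2.5009*cos(j)^4 - 7.5342*cos(j)^3 + 14.3943*cos(j)^2 - 20.385*cos(j) + 20.5209)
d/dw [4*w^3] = 12*w^2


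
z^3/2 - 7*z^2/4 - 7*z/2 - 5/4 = (z/2 + 1/4)*(z - 5)*(z + 1)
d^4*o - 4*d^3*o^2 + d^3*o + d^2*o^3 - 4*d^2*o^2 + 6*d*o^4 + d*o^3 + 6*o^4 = (d - 3*o)*(d - 2*o)*(d + o)*(d*o + o)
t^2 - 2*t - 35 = (t - 7)*(t + 5)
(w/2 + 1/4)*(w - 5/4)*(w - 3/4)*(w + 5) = w^4/2 + 7*w^3/4 - 121*w^2/32 + 5*w/64 + 75/64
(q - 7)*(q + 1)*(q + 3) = q^3 - 3*q^2 - 25*q - 21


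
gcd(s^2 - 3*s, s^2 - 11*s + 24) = s - 3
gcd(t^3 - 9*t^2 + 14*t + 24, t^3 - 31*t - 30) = t^2 - 5*t - 6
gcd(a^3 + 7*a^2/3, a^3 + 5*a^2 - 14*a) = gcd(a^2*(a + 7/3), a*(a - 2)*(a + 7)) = a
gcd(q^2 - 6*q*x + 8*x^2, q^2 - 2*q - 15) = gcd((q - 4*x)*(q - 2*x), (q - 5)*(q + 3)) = 1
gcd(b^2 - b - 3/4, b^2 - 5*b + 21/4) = b - 3/2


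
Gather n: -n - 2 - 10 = -n - 12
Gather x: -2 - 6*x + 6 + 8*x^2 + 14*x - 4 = 8*x^2 + 8*x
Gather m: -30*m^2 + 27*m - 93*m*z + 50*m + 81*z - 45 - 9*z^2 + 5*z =-30*m^2 + m*(77 - 93*z) - 9*z^2 + 86*z - 45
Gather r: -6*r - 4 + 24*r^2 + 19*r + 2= 24*r^2 + 13*r - 2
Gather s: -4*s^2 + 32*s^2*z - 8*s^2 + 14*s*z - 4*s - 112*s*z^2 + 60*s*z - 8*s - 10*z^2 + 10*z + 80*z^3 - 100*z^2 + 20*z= s^2*(32*z - 12) + s*(-112*z^2 + 74*z - 12) + 80*z^3 - 110*z^2 + 30*z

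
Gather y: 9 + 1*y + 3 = y + 12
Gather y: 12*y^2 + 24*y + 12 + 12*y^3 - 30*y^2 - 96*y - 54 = 12*y^3 - 18*y^2 - 72*y - 42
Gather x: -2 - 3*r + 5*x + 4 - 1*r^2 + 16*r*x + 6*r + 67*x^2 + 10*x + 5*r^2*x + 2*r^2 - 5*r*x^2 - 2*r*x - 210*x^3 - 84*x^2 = r^2 + 3*r - 210*x^3 + x^2*(-5*r - 17) + x*(5*r^2 + 14*r + 15) + 2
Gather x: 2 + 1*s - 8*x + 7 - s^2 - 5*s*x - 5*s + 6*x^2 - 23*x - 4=-s^2 - 4*s + 6*x^2 + x*(-5*s - 31) + 5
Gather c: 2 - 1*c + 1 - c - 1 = 2 - 2*c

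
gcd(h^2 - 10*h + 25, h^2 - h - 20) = h - 5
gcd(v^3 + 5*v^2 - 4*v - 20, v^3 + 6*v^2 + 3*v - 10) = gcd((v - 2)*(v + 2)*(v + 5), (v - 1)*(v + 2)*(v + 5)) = v^2 + 7*v + 10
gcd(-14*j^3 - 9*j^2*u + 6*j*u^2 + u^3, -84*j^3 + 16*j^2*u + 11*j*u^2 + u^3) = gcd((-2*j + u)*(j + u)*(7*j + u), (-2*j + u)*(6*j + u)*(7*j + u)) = -14*j^2 + 5*j*u + u^2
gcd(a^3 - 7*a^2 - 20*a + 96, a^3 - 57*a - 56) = a - 8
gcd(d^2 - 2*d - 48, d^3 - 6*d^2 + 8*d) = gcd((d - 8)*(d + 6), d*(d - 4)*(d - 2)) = 1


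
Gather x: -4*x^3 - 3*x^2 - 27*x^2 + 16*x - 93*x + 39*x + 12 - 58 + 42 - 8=-4*x^3 - 30*x^2 - 38*x - 12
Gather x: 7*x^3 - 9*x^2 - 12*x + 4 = 7*x^3 - 9*x^2 - 12*x + 4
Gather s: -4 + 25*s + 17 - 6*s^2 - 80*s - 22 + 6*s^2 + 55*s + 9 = 0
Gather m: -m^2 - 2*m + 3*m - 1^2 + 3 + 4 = -m^2 + m + 6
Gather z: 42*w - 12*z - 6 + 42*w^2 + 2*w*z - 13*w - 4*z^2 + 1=42*w^2 + 29*w - 4*z^2 + z*(2*w - 12) - 5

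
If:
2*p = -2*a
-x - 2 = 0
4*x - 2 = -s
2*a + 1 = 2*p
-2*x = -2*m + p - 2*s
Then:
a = -1/4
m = -95/8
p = 1/4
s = 10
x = -2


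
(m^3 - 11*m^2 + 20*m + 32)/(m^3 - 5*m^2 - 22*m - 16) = (m - 4)/(m + 2)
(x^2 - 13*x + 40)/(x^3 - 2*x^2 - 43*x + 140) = (x - 8)/(x^2 + 3*x - 28)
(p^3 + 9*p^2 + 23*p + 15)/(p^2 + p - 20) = (p^2 + 4*p + 3)/(p - 4)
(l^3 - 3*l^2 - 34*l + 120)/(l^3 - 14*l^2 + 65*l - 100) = (l + 6)/(l - 5)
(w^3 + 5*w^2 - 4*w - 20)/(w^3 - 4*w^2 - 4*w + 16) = (w + 5)/(w - 4)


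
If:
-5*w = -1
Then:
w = 1/5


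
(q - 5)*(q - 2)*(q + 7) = q^3 - 39*q + 70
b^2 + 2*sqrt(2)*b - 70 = (b - 5*sqrt(2))*(b + 7*sqrt(2))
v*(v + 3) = v^2 + 3*v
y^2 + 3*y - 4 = (y - 1)*(y + 4)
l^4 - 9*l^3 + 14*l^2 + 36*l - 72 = (l - 6)*(l - 3)*(l - 2)*(l + 2)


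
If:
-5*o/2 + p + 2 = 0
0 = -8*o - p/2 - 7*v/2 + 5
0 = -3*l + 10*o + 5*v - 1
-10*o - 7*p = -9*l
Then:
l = 457/312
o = 257/260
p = 49/104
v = -467/520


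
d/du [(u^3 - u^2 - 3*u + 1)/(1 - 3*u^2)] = (-3*u^4 - 6*u^2 + 4*u - 3)/(9*u^4 - 6*u^2 + 1)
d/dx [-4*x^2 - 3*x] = -8*x - 3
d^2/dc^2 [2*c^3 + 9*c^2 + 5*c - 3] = 12*c + 18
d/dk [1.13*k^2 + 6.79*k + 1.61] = 2.26*k + 6.79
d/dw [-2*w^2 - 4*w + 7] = -4*w - 4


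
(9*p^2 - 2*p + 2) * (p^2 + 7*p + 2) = 9*p^4 + 61*p^3 + 6*p^2 + 10*p + 4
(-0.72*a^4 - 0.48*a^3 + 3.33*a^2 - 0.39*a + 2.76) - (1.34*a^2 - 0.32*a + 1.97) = -0.72*a^4 - 0.48*a^3 + 1.99*a^2 - 0.07*a + 0.79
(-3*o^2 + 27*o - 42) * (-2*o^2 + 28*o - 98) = 6*o^4 - 138*o^3 + 1134*o^2 - 3822*o + 4116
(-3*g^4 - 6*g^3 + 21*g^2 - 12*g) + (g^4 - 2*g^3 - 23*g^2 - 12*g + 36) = -2*g^4 - 8*g^3 - 2*g^2 - 24*g + 36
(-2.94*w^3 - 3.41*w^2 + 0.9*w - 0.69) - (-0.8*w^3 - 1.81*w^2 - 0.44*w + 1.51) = -2.14*w^3 - 1.6*w^2 + 1.34*w - 2.2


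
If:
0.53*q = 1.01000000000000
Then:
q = 1.91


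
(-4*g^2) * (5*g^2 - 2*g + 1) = -20*g^4 + 8*g^3 - 4*g^2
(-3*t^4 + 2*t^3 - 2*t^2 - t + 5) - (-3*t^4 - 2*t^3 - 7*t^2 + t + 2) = 4*t^3 + 5*t^2 - 2*t + 3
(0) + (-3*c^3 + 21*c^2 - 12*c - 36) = -3*c^3 + 21*c^2 - 12*c - 36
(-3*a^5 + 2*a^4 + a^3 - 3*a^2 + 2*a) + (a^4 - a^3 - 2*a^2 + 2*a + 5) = -3*a^5 + 3*a^4 - 5*a^2 + 4*a + 5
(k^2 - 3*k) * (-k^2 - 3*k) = -k^4 + 9*k^2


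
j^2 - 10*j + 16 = (j - 8)*(j - 2)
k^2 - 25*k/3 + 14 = (k - 6)*(k - 7/3)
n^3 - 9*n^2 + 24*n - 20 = (n - 5)*(n - 2)^2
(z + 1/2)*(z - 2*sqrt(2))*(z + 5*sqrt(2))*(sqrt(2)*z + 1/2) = sqrt(2)*z^4 + sqrt(2)*z^3/2 + 13*z^3/2 - 37*sqrt(2)*z^2/2 + 13*z^2/4 - 37*sqrt(2)*z/4 - 10*z - 5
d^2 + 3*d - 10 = (d - 2)*(d + 5)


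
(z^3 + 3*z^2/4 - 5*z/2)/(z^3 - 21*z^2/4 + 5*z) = (z + 2)/(z - 4)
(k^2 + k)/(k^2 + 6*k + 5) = k/(k + 5)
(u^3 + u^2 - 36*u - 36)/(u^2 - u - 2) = (u^2 - 36)/(u - 2)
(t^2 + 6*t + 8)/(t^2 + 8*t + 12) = (t + 4)/(t + 6)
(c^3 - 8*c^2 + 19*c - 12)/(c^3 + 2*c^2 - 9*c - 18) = (c^2 - 5*c + 4)/(c^2 + 5*c + 6)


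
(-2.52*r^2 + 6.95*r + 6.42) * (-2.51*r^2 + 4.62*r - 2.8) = 6.3252*r^4 - 29.0869*r^3 + 23.0508*r^2 + 10.2004*r - 17.976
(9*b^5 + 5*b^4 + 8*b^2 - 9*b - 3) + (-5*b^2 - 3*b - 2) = 9*b^5 + 5*b^4 + 3*b^2 - 12*b - 5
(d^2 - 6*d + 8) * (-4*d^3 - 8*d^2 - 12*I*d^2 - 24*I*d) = -4*d^5 + 16*d^4 - 12*I*d^4 + 16*d^3 + 48*I*d^3 - 64*d^2 + 48*I*d^2 - 192*I*d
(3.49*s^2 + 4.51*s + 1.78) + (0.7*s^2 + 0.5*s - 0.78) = 4.19*s^2 + 5.01*s + 1.0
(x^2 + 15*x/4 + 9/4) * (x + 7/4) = x^3 + 11*x^2/2 + 141*x/16 + 63/16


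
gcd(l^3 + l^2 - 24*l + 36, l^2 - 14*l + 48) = 1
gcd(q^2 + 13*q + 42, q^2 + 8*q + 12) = q + 6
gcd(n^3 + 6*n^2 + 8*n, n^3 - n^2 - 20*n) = n^2 + 4*n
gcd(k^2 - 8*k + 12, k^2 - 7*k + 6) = k - 6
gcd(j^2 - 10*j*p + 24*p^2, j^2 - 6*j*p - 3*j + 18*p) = -j + 6*p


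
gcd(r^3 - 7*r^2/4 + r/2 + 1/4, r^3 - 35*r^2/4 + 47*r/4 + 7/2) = r + 1/4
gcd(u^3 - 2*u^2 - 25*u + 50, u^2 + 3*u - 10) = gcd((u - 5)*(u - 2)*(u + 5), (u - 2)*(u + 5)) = u^2 + 3*u - 10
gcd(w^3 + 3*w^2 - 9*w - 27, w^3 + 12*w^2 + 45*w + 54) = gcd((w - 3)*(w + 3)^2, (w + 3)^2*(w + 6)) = w^2 + 6*w + 9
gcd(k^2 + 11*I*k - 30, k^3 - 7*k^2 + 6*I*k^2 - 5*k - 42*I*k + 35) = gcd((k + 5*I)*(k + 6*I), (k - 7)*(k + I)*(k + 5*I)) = k + 5*I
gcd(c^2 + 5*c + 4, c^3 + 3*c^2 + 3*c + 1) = c + 1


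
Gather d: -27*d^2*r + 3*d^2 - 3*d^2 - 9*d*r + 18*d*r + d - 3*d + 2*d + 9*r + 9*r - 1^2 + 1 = -27*d^2*r + 9*d*r + 18*r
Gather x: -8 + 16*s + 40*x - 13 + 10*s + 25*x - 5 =26*s + 65*x - 26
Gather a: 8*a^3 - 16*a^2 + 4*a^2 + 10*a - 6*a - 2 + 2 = 8*a^3 - 12*a^2 + 4*a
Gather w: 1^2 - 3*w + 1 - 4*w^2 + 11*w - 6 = -4*w^2 + 8*w - 4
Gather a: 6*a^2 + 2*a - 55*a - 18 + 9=6*a^2 - 53*a - 9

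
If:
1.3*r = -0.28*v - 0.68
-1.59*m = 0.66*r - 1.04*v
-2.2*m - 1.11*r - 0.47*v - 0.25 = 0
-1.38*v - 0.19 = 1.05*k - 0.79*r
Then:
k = -0.46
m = 0.16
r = -0.51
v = -0.08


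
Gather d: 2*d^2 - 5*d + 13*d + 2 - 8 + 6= 2*d^2 + 8*d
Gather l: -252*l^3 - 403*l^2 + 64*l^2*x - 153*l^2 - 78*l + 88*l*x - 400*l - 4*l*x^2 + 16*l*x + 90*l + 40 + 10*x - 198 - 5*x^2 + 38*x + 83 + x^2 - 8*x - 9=-252*l^3 + l^2*(64*x - 556) + l*(-4*x^2 + 104*x - 388) - 4*x^2 + 40*x - 84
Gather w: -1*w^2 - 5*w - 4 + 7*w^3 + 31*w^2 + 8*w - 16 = 7*w^3 + 30*w^2 + 3*w - 20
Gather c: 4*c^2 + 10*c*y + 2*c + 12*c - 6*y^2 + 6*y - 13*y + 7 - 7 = 4*c^2 + c*(10*y + 14) - 6*y^2 - 7*y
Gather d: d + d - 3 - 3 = 2*d - 6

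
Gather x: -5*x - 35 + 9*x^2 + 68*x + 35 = 9*x^2 + 63*x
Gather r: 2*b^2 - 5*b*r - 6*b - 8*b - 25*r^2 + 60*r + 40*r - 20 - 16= 2*b^2 - 14*b - 25*r^2 + r*(100 - 5*b) - 36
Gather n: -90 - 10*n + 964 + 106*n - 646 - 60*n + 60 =36*n + 288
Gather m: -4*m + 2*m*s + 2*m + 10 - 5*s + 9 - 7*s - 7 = m*(2*s - 2) - 12*s + 12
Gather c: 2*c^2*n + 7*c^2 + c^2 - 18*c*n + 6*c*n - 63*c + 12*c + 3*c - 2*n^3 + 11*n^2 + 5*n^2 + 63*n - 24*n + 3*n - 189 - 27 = c^2*(2*n + 8) + c*(-12*n - 48) - 2*n^3 + 16*n^2 + 42*n - 216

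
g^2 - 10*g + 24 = (g - 6)*(g - 4)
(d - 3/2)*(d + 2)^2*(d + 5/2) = d^4 + 5*d^3 + 17*d^2/4 - 11*d - 15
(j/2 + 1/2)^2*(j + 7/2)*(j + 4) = j^4/4 + 19*j^3/8 + 15*j^2/2 + 71*j/8 + 7/2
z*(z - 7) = z^2 - 7*z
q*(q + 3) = q^2 + 3*q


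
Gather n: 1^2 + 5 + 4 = 10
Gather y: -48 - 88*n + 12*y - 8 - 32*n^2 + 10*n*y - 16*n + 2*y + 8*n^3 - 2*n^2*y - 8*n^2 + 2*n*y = 8*n^3 - 40*n^2 - 104*n + y*(-2*n^2 + 12*n + 14) - 56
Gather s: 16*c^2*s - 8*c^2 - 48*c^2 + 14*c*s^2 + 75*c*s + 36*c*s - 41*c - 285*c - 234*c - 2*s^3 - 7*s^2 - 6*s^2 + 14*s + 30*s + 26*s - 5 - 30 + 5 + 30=-56*c^2 - 560*c - 2*s^3 + s^2*(14*c - 13) + s*(16*c^2 + 111*c + 70)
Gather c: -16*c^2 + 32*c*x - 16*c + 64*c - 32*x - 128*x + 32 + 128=-16*c^2 + c*(32*x + 48) - 160*x + 160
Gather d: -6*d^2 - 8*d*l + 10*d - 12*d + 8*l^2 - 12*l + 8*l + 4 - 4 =-6*d^2 + d*(-8*l - 2) + 8*l^2 - 4*l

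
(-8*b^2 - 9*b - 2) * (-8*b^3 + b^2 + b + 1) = 64*b^5 + 64*b^4 - b^3 - 19*b^2 - 11*b - 2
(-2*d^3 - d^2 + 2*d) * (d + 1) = -2*d^4 - 3*d^3 + d^2 + 2*d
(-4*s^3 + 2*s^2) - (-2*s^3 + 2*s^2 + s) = -2*s^3 - s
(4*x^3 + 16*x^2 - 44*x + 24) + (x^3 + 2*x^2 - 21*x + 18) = 5*x^3 + 18*x^2 - 65*x + 42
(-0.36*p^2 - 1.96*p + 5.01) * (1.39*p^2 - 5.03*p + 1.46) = -0.5004*p^4 - 0.9136*p^3 + 16.2971*p^2 - 28.0619*p + 7.3146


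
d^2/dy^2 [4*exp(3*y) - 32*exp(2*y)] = (36*exp(y) - 128)*exp(2*y)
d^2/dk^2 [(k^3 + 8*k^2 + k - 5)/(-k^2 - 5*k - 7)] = 6*(7*k^3 + 26*k^2 - 17*k - 89)/(k^6 + 15*k^5 + 96*k^4 + 335*k^3 + 672*k^2 + 735*k + 343)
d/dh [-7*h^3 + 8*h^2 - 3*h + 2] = -21*h^2 + 16*h - 3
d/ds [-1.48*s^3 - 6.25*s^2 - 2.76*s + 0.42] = -4.44*s^2 - 12.5*s - 2.76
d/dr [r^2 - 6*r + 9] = 2*r - 6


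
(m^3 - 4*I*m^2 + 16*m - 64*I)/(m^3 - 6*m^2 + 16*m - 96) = (m - 4*I)/(m - 6)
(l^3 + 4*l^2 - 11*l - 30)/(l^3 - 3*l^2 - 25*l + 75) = (l + 2)/(l - 5)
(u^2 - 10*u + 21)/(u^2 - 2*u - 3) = (u - 7)/(u + 1)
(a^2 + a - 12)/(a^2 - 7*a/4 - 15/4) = 4*(a + 4)/(4*a + 5)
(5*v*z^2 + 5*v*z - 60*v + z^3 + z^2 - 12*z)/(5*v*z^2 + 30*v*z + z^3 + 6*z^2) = (z^2 + z - 12)/(z*(z + 6))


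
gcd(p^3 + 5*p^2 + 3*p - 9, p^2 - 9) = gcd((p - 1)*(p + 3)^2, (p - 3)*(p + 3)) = p + 3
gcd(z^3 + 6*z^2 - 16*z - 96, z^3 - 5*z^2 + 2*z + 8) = z - 4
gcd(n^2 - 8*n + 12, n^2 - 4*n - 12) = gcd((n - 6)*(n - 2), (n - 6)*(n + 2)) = n - 6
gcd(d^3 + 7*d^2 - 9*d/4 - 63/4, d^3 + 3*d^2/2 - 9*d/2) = d - 3/2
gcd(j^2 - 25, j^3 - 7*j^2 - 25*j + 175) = j^2 - 25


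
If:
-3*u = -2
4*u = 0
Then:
No Solution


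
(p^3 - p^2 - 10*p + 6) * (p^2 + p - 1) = p^5 - 12*p^3 - 3*p^2 + 16*p - 6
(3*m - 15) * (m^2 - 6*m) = 3*m^3 - 33*m^2 + 90*m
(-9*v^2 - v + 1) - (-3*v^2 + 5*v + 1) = -6*v^2 - 6*v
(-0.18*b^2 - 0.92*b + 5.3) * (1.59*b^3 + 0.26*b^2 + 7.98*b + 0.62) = -0.2862*b^5 - 1.5096*b^4 + 6.7514*b^3 - 6.0752*b^2 + 41.7236*b + 3.286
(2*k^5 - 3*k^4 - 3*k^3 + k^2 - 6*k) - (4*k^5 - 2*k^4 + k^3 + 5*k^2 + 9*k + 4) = -2*k^5 - k^4 - 4*k^3 - 4*k^2 - 15*k - 4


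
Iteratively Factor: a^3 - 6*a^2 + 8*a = (a - 2)*(a^2 - 4*a) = a*(a - 2)*(a - 4)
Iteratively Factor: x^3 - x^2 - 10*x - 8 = (x + 1)*(x^2 - 2*x - 8) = (x + 1)*(x + 2)*(x - 4)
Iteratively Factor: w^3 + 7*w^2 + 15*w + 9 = (w + 3)*(w^2 + 4*w + 3) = (w + 3)^2*(w + 1)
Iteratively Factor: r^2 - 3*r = (r)*(r - 3)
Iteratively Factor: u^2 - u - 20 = (u - 5)*(u + 4)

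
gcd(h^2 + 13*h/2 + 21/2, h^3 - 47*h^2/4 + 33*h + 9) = 1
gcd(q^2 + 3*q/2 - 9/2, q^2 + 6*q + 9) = q + 3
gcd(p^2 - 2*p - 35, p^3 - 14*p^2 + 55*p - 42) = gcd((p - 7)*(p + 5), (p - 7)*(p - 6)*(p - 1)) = p - 7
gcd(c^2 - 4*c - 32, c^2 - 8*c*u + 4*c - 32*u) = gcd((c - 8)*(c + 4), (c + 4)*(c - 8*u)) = c + 4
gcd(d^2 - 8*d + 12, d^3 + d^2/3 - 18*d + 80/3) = d - 2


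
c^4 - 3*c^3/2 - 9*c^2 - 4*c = c*(c - 4)*(c + 1/2)*(c + 2)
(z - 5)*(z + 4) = z^2 - z - 20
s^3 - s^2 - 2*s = s*(s - 2)*(s + 1)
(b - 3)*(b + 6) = b^2 + 3*b - 18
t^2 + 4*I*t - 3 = (t + I)*(t + 3*I)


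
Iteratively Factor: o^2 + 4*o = (o + 4)*(o)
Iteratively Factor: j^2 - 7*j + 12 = (j - 4)*(j - 3)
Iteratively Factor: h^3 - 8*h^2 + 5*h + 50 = (h - 5)*(h^2 - 3*h - 10) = (h - 5)^2*(h + 2)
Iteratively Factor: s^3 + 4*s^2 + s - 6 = (s + 2)*(s^2 + 2*s - 3) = (s + 2)*(s + 3)*(s - 1)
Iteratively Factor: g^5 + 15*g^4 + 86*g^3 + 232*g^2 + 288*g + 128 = (g + 4)*(g^4 + 11*g^3 + 42*g^2 + 64*g + 32) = (g + 1)*(g + 4)*(g^3 + 10*g^2 + 32*g + 32) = (g + 1)*(g + 4)^2*(g^2 + 6*g + 8) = (g + 1)*(g + 2)*(g + 4)^2*(g + 4)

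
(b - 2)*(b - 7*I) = b^2 - 2*b - 7*I*b + 14*I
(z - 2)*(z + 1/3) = z^2 - 5*z/3 - 2/3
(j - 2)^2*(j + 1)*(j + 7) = j^4 + 4*j^3 - 21*j^2 + 4*j + 28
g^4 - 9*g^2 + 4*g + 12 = (g - 2)^2*(g + 1)*(g + 3)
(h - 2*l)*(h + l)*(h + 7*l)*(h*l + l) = h^4*l + 6*h^3*l^2 + h^3*l - 9*h^2*l^3 + 6*h^2*l^2 - 14*h*l^4 - 9*h*l^3 - 14*l^4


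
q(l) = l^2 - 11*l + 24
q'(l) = 2*l - 11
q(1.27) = 11.64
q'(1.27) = -8.46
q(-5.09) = 105.90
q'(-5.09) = -21.18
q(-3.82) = 80.61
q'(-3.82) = -18.64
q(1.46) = 10.07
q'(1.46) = -8.08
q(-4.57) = 95.15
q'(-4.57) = -20.14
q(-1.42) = 41.64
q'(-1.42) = -13.84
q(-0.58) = 30.72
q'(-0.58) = -12.16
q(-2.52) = 58.07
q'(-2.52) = -16.04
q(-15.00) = 414.00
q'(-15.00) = -41.00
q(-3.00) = 66.00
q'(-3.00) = -17.00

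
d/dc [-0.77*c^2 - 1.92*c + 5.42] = -1.54*c - 1.92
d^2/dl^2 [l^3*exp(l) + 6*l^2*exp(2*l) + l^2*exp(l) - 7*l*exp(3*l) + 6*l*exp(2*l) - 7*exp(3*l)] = (l^3 + 24*l^2*exp(l) + 7*l^2 - 63*l*exp(2*l) + 72*l*exp(l) + 10*l - 105*exp(2*l) + 36*exp(l) + 2)*exp(l)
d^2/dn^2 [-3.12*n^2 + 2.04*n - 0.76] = -6.24000000000000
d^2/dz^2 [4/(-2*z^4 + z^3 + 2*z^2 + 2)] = 8*(z^2*(-8*z^2 + 3*z + 4)^2 + (12*z^2 - 3*z - 2)*(-2*z^4 + z^3 + 2*z^2 + 2))/(-2*z^4 + z^3 + 2*z^2 + 2)^3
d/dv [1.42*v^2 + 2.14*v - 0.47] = 2.84*v + 2.14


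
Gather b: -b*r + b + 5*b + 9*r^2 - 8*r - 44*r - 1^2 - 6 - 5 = b*(6 - r) + 9*r^2 - 52*r - 12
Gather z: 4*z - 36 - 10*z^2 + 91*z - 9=-10*z^2 + 95*z - 45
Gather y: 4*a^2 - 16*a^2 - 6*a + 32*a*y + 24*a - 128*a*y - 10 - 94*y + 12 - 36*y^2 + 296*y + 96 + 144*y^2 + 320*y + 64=-12*a^2 + 18*a + 108*y^2 + y*(522 - 96*a) + 162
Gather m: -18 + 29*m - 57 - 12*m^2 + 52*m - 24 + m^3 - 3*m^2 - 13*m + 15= m^3 - 15*m^2 + 68*m - 84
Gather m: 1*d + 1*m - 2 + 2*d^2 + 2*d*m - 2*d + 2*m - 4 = 2*d^2 - d + m*(2*d + 3) - 6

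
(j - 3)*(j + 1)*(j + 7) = j^3 + 5*j^2 - 17*j - 21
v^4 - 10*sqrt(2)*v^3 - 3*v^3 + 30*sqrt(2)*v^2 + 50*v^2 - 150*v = v*(v - 3)*(v - 5*sqrt(2))^2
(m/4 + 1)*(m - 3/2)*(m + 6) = m^3/4 + 17*m^2/8 + 9*m/4 - 9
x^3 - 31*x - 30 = (x - 6)*(x + 1)*(x + 5)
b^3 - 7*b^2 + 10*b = b*(b - 5)*(b - 2)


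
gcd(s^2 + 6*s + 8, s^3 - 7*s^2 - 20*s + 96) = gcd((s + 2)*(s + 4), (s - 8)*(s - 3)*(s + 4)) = s + 4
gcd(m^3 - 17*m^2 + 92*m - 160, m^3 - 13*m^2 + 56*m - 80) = m^2 - 9*m + 20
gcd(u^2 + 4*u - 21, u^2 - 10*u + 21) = u - 3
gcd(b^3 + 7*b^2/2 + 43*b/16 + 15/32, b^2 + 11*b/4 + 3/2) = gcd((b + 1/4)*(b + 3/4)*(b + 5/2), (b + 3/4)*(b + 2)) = b + 3/4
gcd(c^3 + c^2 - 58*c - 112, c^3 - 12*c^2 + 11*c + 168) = c - 8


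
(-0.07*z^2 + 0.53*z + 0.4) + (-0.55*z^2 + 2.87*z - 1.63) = -0.62*z^2 + 3.4*z - 1.23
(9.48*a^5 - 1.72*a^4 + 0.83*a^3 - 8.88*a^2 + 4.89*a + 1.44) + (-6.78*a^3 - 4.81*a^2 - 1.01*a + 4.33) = 9.48*a^5 - 1.72*a^4 - 5.95*a^3 - 13.69*a^2 + 3.88*a + 5.77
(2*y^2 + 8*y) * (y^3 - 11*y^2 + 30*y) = 2*y^5 - 14*y^4 - 28*y^3 + 240*y^2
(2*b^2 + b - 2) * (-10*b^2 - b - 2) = -20*b^4 - 12*b^3 + 15*b^2 + 4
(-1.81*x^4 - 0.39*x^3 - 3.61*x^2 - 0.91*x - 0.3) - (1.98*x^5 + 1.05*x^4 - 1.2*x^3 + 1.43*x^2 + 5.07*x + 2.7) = -1.98*x^5 - 2.86*x^4 + 0.81*x^3 - 5.04*x^2 - 5.98*x - 3.0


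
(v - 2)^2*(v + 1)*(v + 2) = v^4 - v^3 - 6*v^2 + 4*v + 8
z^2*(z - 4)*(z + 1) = z^4 - 3*z^3 - 4*z^2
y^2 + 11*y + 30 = (y + 5)*(y + 6)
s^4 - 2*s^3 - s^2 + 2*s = s*(s - 2)*(s - 1)*(s + 1)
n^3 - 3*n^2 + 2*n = n*(n - 2)*(n - 1)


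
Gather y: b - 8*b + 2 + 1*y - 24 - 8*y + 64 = -7*b - 7*y + 42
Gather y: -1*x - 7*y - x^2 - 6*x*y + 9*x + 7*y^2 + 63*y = -x^2 + 8*x + 7*y^2 + y*(56 - 6*x)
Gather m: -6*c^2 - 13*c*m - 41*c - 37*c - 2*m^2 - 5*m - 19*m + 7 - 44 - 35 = -6*c^2 - 78*c - 2*m^2 + m*(-13*c - 24) - 72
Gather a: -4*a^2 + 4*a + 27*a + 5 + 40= -4*a^2 + 31*a + 45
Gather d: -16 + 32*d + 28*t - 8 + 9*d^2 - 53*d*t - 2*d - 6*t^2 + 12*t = 9*d^2 + d*(30 - 53*t) - 6*t^2 + 40*t - 24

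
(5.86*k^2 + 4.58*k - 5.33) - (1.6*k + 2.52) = 5.86*k^2 + 2.98*k - 7.85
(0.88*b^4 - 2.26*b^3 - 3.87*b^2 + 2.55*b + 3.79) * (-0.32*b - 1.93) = -0.2816*b^5 - 0.9752*b^4 + 5.6002*b^3 + 6.6531*b^2 - 6.1343*b - 7.3147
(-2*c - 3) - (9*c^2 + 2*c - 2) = -9*c^2 - 4*c - 1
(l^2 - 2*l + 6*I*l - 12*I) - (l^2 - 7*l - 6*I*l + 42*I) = 5*l + 12*I*l - 54*I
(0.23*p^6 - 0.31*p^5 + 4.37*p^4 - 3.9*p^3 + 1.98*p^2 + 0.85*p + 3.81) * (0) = 0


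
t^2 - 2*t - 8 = (t - 4)*(t + 2)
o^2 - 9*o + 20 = (o - 5)*(o - 4)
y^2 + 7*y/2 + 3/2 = (y + 1/2)*(y + 3)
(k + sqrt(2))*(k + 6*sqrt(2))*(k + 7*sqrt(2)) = k^3 + 14*sqrt(2)*k^2 + 110*k + 84*sqrt(2)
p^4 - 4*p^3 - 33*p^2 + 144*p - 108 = (p - 6)*(p - 3)*(p - 1)*(p + 6)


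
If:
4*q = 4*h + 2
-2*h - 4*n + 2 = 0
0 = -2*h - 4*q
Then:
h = -1/3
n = 2/3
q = 1/6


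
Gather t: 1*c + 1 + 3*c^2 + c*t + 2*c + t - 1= 3*c^2 + 3*c + t*(c + 1)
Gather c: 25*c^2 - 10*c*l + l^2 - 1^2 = 25*c^2 - 10*c*l + l^2 - 1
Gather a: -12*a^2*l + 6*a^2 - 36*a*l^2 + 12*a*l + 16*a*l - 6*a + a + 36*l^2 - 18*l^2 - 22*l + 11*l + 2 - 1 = a^2*(6 - 12*l) + a*(-36*l^2 + 28*l - 5) + 18*l^2 - 11*l + 1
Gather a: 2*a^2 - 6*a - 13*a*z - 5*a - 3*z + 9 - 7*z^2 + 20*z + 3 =2*a^2 + a*(-13*z - 11) - 7*z^2 + 17*z + 12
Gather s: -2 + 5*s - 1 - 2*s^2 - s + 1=-2*s^2 + 4*s - 2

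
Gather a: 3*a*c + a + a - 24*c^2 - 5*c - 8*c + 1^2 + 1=a*(3*c + 2) - 24*c^2 - 13*c + 2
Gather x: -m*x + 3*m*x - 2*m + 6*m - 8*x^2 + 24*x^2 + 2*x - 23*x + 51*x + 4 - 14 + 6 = 4*m + 16*x^2 + x*(2*m + 30) - 4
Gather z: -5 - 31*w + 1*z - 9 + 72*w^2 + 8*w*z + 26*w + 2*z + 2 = 72*w^2 - 5*w + z*(8*w + 3) - 12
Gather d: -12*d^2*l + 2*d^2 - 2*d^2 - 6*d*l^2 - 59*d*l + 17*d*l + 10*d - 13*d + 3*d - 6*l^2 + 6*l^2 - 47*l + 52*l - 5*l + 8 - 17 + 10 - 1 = -12*d^2*l + d*(-6*l^2 - 42*l)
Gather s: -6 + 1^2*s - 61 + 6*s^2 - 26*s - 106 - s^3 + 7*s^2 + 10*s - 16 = -s^3 + 13*s^2 - 15*s - 189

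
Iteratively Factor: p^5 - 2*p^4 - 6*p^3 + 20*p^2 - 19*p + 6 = (p + 3)*(p^4 - 5*p^3 + 9*p^2 - 7*p + 2) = (p - 2)*(p + 3)*(p^3 - 3*p^2 + 3*p - 1) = (p - 2)*(p - 1)*(p + 3)*(p^2 - 2*p + 1) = (p - 2)*(p - 1)^2*(p + 3)*(p - 1)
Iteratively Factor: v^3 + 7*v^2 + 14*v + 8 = (v + 2)*(v^2 + 5*v + 4) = (v + 2)*(v + 4)*(v + 1)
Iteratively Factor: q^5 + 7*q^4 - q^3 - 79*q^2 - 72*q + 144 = (q + 3)*(q^4 + 4*q^3 - 13*q^2 - 40*q + 48) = (q + 3)*(q + 4)*(q^3 - 13*q + 12) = (q - 3)*(q + 3)*(q + 4)*(q^2 + 3*q - 4) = (q - 3)*(q - 1)*(q + 3)*(q + 4)*(q + 4)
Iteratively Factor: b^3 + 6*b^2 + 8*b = (b + 4)*(b^2 + 2*b) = b*(b + 4)*(b + 2)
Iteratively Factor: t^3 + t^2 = (t)*(t^2 + t) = t^2*(t + 1)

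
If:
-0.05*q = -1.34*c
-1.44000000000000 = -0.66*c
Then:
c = 2.18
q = 58.47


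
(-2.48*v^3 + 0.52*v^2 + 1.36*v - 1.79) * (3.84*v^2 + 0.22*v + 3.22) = -9.5232*v^5 + 1.4512*v^4 - 2.6488*v^3 - 4.9*v^2 + 3.9854*v - 5.7638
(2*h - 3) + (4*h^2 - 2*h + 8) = 4*h^2 + 5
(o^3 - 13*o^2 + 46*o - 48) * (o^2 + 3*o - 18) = o^5 - 10*o^4 - 11*o^3 + 324*o^2 - 972*o + 864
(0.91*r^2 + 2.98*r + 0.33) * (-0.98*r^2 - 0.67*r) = -0.8918*r^4 - 3.5301*r^3 - 2.32*r^2 - 0.2211*r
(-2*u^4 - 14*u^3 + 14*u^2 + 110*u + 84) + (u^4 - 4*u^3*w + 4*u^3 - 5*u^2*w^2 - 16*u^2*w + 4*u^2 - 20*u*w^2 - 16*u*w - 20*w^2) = -u^4 - 4*u^3*w - 10*u^3 - 5*u^2*w^2 - 16*u^2*w + 18*u^2 - 20*u*w^2 - 16*u*w + 110*u - 20*w^2 + 84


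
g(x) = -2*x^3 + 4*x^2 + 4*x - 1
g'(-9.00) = -554.00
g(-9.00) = 1745.00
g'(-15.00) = -1466.00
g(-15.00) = 7589.00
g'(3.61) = -45.31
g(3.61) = -28.52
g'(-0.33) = 0.71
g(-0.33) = -1.81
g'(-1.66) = -25.81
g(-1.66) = 12.53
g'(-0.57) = -2.51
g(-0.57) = -1.61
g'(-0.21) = 2.06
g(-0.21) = -1.65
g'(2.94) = -24.34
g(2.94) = -5.49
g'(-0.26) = 1.51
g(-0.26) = -1.73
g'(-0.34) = 0.59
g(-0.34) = -1.82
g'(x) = -6*x^2 + 8*x + 4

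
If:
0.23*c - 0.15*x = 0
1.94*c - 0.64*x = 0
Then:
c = 0.00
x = 0.00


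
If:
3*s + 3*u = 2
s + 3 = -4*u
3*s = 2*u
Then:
No Solution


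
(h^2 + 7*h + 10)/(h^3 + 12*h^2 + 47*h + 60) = (h + 2)/(h^2 + 7*h + 12)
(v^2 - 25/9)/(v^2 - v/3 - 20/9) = (3*v + 5)/(3*v + 4)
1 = 1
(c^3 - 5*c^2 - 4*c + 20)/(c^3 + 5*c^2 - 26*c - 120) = (c^2 - 4)/(c^2 + 10*c + 24)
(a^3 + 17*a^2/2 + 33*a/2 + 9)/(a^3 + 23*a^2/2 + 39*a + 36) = (a + 1)/(a + 4)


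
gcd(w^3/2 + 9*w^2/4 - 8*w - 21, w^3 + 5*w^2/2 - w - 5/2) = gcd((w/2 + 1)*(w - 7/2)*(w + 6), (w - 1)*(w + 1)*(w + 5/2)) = 1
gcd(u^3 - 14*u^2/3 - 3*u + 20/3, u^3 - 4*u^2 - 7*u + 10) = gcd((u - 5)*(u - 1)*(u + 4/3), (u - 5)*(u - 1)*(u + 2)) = u^2 - 6*u + 5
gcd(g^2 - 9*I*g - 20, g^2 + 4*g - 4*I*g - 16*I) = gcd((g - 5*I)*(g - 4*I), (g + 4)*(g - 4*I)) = g - 4*I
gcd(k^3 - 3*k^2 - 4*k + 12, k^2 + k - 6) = k - 2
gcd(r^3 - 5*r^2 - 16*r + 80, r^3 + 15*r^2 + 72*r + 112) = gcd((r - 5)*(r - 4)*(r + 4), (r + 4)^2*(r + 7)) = r + 4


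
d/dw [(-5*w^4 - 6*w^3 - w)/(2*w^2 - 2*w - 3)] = (-20*w^5 + 18*w^4 + 84*w^3 + 56*w^2 + 3)/(4*w^4 - 8*w^3 - 8*w^2 + 12*w + 9)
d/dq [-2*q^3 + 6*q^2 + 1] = 6*q*(2 - q)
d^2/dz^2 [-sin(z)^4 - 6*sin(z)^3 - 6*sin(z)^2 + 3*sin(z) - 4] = 16*sin(z)^4 + 54*sin(z)^3 + 12*sin(z)^2 - 39*sin(z) - 12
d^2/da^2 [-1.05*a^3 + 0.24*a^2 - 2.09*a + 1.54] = 0.48 - 6.3*a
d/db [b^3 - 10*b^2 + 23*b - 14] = 3*b^2 - 20*b + 23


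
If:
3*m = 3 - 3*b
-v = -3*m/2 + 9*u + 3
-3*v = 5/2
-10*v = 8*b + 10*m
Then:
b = 5/6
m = 1/6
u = -23/108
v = -5/6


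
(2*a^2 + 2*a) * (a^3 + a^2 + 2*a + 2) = 2*a^5 + 4*a^4 + 6*a^3 + 8*a^2 + 4*a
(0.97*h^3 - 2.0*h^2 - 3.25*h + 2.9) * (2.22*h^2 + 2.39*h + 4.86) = 2.1534*h^5 - 2.1217*h^4 - 7.2808*h^3 - 11.0495*h^2 - 8.864*h + 14.094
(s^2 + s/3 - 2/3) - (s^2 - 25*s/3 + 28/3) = 26*s/3 - 10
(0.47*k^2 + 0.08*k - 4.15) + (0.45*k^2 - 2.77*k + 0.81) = 0.92*k^2 - 2.69*k - 3.34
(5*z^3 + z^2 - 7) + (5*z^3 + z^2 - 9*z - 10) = 10*z^3 + 2*z^2 - 9*z - 17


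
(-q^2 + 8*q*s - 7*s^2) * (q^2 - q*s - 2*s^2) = -q^4 + 9*q^3*s - 13*q^2*s^2 - 9*q*s^3 + 14*s^4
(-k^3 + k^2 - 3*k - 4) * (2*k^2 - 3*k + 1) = -2*k^5 + 5*k^4 - 10*k^3 + 2*k^2 + 9*k - 4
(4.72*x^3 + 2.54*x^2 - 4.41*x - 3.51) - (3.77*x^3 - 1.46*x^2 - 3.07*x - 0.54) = 0.95*x^3 + 4.0*x^2 - 1.34*x - 2.97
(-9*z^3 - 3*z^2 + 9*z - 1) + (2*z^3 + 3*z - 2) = -7*z^3 - 3*z^2 + 12*z - 3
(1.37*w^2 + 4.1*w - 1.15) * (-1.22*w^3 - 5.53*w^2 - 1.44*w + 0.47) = -1.6714*w^5 - 12.5781*w^4 - 23.2428*w^3 + 1.0994*w^2 + 3.583*w - 0.5405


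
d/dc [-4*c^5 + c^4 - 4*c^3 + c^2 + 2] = 2*c*(-10*c^3 + 2*c^2 - 6*c + 1)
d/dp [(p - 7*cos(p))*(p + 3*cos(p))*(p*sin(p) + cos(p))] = p^3*cos(p) + 2*p^2*sin(p) - 8*p^2*cos(p)^2 + 4*p^2 - 63*p*cos(p)^3 + 44*p*cos(p) + 42*sin(p)*cos(p)^2 - 4*cos(p)^2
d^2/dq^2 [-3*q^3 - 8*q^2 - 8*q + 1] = -18*q - 16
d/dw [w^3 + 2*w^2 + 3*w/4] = 3*w^2 + 4*w + 3/4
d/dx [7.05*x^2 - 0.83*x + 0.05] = 14.1*x - 0.83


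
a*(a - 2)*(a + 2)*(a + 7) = a^4 + 7*a^3 - 4*a^2 - 28*a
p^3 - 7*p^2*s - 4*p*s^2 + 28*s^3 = (p - 7*s)*(p - 2*s)*(p + 2*s)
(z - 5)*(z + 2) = z^2 - 3*z - 10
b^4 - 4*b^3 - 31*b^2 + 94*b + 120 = (b - 6)*(b - 4)*(b + 1)*(b + 5)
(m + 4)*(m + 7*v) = m^2 + 7*m*v + 4*m + 28*v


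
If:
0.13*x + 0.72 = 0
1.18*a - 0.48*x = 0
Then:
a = -2.25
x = -5.54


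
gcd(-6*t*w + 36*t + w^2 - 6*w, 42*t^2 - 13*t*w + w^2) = 6*t - w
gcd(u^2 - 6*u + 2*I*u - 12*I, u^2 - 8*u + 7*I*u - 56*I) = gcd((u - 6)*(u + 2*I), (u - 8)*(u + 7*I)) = 1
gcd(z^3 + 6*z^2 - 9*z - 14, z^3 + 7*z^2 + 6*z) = z + 1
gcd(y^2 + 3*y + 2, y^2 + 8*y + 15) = 1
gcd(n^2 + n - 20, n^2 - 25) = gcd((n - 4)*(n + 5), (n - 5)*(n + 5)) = n + 5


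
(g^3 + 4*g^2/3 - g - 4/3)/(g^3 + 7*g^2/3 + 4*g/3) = (g - 1)/g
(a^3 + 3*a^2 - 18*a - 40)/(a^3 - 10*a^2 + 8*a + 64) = (a + 5)/(a - 8)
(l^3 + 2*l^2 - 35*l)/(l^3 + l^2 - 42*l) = (l - 5)/(l - 6)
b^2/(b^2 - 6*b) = b/(b - 6)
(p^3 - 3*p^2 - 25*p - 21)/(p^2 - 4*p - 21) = p + 1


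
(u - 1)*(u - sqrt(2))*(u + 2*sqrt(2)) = u^3 - u^2 + sqrt(2)*u^2 - 4*u - sqrt(2)*u + 4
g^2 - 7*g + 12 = (g - 4)*(g - 3)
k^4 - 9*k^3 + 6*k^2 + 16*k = k*(k - 8)*(k - 2)*(k + 1)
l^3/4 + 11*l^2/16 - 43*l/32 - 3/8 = (l/4 + 1)*(l - 3/2)*(l + 1/4)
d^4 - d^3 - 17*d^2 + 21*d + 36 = (d - 3)^2*(d + 1)*(d + 4)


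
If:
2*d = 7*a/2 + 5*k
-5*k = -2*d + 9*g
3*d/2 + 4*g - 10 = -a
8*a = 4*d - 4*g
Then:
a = 360/221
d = 860/221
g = 140/221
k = 92/221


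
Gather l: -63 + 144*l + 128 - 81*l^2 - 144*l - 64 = 1 - 81*l^2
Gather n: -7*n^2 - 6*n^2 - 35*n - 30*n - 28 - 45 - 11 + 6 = -13*n^2 - 65*n - 78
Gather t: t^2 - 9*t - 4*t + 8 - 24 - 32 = t^2 - 13*t - 48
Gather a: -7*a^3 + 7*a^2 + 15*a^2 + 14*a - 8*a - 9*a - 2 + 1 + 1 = -7*a^3 + 22*a^2 - 3*a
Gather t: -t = -t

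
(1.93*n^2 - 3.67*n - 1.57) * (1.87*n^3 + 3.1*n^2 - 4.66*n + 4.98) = 3.6091*n^5 - 0.879900000000001*n^4 - 23.3067*n^3 + 21.8466*n^2 - 10.9604*n - 7.8186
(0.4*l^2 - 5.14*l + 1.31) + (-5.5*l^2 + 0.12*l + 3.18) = -5.1*l^2 - 5.02*l + 4.49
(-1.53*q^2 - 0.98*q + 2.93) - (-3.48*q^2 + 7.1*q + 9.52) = 1.95*q^2 - 8.08*q - 6.59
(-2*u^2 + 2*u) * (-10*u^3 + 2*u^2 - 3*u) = 20*u^5 - 24*u^4 + 10*u^3 - 6*u^2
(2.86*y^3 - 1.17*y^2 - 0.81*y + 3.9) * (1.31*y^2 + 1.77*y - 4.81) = 3.7466*y^5 + 3.5295*y^4 - 16.8886*y^3 + 9.303*y^2 + 10.7991*y - 18.759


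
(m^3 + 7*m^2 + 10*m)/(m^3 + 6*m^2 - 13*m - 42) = m*(m + 5)/(m^2 + 4*m - 21)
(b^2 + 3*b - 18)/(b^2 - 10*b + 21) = (b + 6)/(b - 7)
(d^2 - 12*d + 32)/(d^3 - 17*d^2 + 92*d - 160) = 1/(d - 5)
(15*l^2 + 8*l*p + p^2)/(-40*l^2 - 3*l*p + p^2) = (3*l + p)/(-8*l + p)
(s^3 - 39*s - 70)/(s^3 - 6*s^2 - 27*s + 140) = (s + 2)/(s - 4)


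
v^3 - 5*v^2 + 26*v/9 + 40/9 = (v - 4)*(v - 5/3)*(v + 2/3)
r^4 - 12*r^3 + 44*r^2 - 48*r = r*(r - 6)*(r - 4)*(r - 2)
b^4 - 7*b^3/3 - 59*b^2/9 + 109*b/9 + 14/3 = (b - 3)*(b - 2)*(b + 1/3)*(b + 7/3)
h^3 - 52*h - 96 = (h - 8)*(h + 2)*(h + 6)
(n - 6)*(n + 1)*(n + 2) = n^3 - 3*n^2 - 16*n - 12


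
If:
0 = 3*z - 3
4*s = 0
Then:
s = 0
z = 1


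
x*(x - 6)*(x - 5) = x^3 - 11*x^2 + 30*x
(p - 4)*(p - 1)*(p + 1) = p^3 - 4*p^2 - p + 4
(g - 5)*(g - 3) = g^2 - 8*g + 15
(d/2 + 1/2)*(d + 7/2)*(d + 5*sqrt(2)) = d^3/2 + 9*d^2/4 + 5*sqrt(2)*d^2/2 + 7*d/4 + 45*sqrt(2)*d/4 + 35*sqrt(2)/4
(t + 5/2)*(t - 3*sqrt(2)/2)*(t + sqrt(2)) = t^3 - sqrt(2)*t^2/2 + 5*t^2/2 - 3*t - 5*sqrt(2)*t/4 - 15/2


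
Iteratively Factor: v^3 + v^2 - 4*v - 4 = (v - 2)*(v^2 + 3*v + 2) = (v - 2)*(v + 2)*(v + 1)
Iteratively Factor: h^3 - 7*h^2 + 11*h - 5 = (h - 5)*(h^2 - 2*h + 1) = (h - 5)*(h - 1)*(h - 1)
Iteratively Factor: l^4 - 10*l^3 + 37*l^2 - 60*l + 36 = (l - 3)*(l^3 - 7*l^2 + 16*l - 12) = (l - 3)^2*(l^2 - 4*l + 4) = (l - 3)^2*(l - 2)*(l - 2)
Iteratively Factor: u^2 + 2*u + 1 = (u + 1)*(u + 1)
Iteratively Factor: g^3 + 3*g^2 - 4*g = (g)*(g^2 + 3*g - 4) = g*(g - 1)*(g + 4)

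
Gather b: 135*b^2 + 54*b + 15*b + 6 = 135*b^2 + 69*b + 6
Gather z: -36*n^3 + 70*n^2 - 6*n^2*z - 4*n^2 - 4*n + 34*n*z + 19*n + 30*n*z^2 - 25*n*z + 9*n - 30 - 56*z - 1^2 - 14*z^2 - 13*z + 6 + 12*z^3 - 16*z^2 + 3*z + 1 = -36*n^3 + 66*n^2 + 24*n + 12*z^3 + z^2*(30*n - 30) + z*(-6*n^2 + 9*n - 66) - 24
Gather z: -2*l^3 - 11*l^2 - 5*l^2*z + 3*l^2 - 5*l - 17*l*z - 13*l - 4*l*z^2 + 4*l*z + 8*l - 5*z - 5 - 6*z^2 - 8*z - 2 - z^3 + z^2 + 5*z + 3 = -2*l^3 - 8*l^2 - 10*l - z^3 + z^2*(-4*l - 5) + z*(-5*l^2 - 13*l - 8) - 4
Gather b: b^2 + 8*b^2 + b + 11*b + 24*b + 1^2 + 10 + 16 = 9*b^2 + 36*b + 27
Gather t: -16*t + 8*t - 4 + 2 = -8*t - 2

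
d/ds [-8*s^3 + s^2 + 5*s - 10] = -24*s^2 + 2*s + 5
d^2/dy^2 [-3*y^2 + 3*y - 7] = -6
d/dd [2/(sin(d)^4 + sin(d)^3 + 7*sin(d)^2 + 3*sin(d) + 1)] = 2*(-3*sin(d)^2 - 17*sin(d) + sin(3*d) - 3)*cos(d)/(sin(d)^4 + sin(d)^3 + 7*sin(d)^2 + 3*sin(d) + 1)^2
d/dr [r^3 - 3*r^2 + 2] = 3*r*(r - 2)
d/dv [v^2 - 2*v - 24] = 2*v - 2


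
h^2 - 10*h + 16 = (h - 8)*(h - 2)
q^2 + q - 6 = (q - 2)*(q + 3)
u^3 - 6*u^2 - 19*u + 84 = (u - 7)*(u - 3)*(u + 4)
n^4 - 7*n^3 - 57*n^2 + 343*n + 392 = (n - 8)*(n - 7)*(n + 1)*(n + 7)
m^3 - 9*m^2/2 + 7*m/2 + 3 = (m - 3)*(m - 2)*(m + 1/2)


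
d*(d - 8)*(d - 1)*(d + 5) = d^4 - 4*d^3 - 37*d^2 + 40*d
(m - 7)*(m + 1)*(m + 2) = m^3 - 4*m^2 - 19*m - 14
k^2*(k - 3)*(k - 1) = k^4 - 4*k^3 + 3*k^2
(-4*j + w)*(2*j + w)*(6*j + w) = -48*j^3 - 20*j^2*w + 4*j*w^2 + w^3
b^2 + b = b*(b + 1)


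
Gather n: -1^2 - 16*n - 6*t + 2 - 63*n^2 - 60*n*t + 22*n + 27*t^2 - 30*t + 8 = -63*n^2 + n*(6 - 60*t) + 27*t^2 - 36*t + 9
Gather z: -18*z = -18*z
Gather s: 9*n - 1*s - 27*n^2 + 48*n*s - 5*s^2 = -27*n^2 + 9*n - 5*s^2 + s*(48*n - 1)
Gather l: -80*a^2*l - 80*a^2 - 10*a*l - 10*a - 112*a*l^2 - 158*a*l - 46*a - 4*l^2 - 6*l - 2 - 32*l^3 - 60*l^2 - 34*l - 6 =-80*a^2 - 56*a - 32*l^3 + l^2*(-112*a - 64) + l*(-80*a^2 - 168*a - 40) - 8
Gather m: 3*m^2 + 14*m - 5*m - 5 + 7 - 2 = 3*m^2 + 9*m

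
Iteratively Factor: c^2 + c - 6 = (c + 3)*(c - 2)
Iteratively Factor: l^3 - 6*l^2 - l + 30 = (l - 5)*(l^2 - l - 6) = (l - 5)*(l - 3)*(l + 2)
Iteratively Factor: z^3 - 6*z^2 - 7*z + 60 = (z - 4)*(z^2 - 2*z - 15) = (z - 4)*(z + 3)*(z - 5)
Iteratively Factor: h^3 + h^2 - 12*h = (h + 4)*(h^2 - 3*h) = (h - 3)*(h + 4)*(h)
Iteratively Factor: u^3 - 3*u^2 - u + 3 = (u - 3)*(u^2 - 1) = (u - 3)*(u + 1)*(u - 1)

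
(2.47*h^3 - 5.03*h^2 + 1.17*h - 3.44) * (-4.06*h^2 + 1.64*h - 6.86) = -10.0282*h^5 + 24.4726*h^4 - 29.9436*h^3 + 50.391*h^2 - 13.6678*h + 23.5984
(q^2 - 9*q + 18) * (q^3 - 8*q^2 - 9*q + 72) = q^5 - 17*q^4 + 81*q^3 + 9*q^2 - 810*q + 1296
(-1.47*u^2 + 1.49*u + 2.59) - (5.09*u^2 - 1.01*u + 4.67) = -6.56*u^2 + 2.5*u - 2.08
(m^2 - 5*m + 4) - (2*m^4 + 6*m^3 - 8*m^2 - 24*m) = -2*m^4 - 6*m^3 + 9*m^2 + 19*m + 4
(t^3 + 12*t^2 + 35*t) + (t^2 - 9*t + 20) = t^3 + 13*t^2 + 26*t + 20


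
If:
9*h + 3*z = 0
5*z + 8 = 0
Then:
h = 8/15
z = -8/5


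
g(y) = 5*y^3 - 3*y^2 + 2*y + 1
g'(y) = 15*y^2 - 6*y + 2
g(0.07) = 1.13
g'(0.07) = 1.65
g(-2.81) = -139.25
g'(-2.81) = 137.30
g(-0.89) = -6.68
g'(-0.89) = 19.22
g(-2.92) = -154.90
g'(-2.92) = 147.42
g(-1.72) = -36.76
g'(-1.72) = 56.70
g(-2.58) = -110.00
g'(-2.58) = 117.33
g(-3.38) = -233.11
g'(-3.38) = 193.65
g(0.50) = 1.88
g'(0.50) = 2.75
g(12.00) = 8233.00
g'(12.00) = 2090.00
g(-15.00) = -17579.00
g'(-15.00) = 3467.00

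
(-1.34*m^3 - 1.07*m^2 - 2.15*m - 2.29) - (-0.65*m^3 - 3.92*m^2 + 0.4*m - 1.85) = -0.69*m^3 + 2.85*m^2 - 2.55*m - 0.44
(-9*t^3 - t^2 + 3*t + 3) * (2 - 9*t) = 81*t^4 - 9*t^3 - 29*t^2 - 21*t + 6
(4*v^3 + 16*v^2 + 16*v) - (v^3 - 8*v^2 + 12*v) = 3*v^3 + 24*v^2 + 4*v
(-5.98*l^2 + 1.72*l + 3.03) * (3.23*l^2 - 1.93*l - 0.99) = -19.3154*l^4 + 17.097*l^3 + 12.3875*l^2 - 7.5507*l - 2.9997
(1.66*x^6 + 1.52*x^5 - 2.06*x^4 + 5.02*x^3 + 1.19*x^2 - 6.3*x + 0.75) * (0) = 0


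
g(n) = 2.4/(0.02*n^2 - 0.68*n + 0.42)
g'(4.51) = 0.24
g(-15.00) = 0.16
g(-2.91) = 0.93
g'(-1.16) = 1.14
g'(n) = 2.4*(0.68 - 0.04*n)/(0.02*n^2 - 0.68*n + 0.42)^2 = (1.632 - 0.096*n)/(0.02*n^2 - 0.68*n + 0.42)^2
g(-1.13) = 1.98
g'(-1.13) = 1.18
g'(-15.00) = 0.01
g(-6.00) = 0.46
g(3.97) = -1.22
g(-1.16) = 1.94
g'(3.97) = 0.32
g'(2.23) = 1.43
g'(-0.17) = 5.73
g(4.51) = -1.07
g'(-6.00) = 0.08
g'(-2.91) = 0.29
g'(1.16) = 13.01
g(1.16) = -7.02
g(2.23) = -2.41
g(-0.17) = 4.48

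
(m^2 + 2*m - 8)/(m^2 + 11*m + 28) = (m - 2)/(m + 7)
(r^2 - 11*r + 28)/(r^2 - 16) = (r - 7)/(r + 4)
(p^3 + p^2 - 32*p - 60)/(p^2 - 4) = (p^2 - p - 30)/(p - 2)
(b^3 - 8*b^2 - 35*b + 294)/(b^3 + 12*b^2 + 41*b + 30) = (b^2 - 14*b + 49)/(b^2 + 6*b + 5)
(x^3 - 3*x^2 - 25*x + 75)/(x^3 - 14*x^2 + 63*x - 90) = (x + 5)/(x - 6)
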